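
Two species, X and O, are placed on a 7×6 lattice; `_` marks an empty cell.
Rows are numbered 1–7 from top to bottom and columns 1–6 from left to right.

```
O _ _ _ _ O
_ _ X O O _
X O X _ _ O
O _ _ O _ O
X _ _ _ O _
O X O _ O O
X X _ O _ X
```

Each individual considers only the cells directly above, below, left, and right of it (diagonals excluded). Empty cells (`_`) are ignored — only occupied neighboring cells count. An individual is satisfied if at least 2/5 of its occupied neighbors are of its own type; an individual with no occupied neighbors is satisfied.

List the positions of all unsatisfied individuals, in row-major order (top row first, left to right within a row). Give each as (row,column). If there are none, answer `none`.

Row 1: (1,1)O 0/0 ✓ · (1,6)O 0/0 ✓
Row 2: (2,3)X 1/2 ✓ · (2,4)O 1/2 ✓ · (2,5)O 1/1 ✓
Row 3: (3,1)X 0/2 ✗ · (3,2)O 0/2 ✗ · (3,3)X 1/2 ✓ · (3,6)O 1/1 ✓
Row 4: (4,1)O 0/2 ✗ · (4,4)O 0/0 ✓ · (4,6)O 1/1 ✓
Row 5: (5,1)X 0/2 ✗ · (5,5)O 1/1 ✓
Row 6: (6,1)O 0/3 ✗ · (6,2)X 1/3 ✗ · (6,3)O 0/1 ✗ · (6,5)O 2/2 ✓ · (6,6)O 1/2 ✓
Row 7: (7,1)X 1/2 ✓ · (7,2)X 2/2 ✓ · (7,4)O 0/0 ✓ · (7,6)X 0/1 ✗

(3,1), (3,2), (4,1), (5,1), (6,1), (6,2), (6,3), (7,6)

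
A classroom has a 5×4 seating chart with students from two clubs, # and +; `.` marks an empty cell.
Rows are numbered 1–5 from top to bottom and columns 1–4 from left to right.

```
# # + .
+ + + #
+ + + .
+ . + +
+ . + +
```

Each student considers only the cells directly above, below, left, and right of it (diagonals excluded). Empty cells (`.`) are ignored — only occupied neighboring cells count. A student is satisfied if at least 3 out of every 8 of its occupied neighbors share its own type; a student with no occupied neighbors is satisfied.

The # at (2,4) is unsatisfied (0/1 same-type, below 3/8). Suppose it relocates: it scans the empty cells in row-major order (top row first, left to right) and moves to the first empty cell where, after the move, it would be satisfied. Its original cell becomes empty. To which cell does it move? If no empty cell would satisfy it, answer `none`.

Vacating (2,4). Empty cells in order:
  (1,4): 0/1 same-type → still unsatisfied.
  (3,4): 0/2 same-type → still unsatisfied.
  (4,2): 0/3 same-type → still unsatisfied.
  (5,2): 0/2 same-type → still unsatisfied.

none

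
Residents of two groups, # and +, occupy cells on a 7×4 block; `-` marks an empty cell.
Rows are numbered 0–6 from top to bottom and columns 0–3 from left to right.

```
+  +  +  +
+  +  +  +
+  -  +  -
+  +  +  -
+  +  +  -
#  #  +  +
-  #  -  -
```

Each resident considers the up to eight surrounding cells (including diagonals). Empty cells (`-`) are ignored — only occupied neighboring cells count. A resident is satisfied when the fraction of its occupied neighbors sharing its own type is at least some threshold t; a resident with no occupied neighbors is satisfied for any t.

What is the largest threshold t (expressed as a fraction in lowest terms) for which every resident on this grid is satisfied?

Row 0: (0,0)+ 3/3 · (0,1)+ 5/5 · (0,2)+ 5/5 · (0,3)+ 3/3
Row 1: (1,0)+ 4/4 · (1,1)+ 7/7 · (1,2)+ 6/6 · (1,3)+ 4/4
Row 2: (2,0)+ 4/4 · (2,2)+ 5/5
Row 3: (3,0)+ 4/4 · (3,1)+ 7/7 · (3,2)+ 4/4
Row 4: (4,0)+ 3/5 · (4,1)+ 6/8 · (4,2)+ 5/6
Row 5: (5,0)# 2/4 · (5,1)# 2/6 · (5,2)+ 3/5 · (5,3)+ 2/2
Row 6: (6,1)# 2/3
The smallest same-type fraction is 2/6 at (5,1), which reduces to 1/3. Any threshold above that leaves this resident unsatisfied.

1/3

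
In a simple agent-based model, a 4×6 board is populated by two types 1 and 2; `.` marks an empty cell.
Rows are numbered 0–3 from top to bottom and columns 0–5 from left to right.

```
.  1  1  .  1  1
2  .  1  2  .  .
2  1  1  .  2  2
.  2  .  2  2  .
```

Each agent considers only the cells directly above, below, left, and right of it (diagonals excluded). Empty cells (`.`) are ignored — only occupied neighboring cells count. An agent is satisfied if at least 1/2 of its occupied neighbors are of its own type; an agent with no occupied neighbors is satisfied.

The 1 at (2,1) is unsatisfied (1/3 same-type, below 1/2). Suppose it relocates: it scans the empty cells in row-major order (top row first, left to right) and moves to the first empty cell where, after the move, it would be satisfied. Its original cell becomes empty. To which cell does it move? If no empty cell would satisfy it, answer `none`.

Vacating (2,1). Empty cells in order:
  (0,0): 1/2 same-type → satisfied — stop here.

(0,0)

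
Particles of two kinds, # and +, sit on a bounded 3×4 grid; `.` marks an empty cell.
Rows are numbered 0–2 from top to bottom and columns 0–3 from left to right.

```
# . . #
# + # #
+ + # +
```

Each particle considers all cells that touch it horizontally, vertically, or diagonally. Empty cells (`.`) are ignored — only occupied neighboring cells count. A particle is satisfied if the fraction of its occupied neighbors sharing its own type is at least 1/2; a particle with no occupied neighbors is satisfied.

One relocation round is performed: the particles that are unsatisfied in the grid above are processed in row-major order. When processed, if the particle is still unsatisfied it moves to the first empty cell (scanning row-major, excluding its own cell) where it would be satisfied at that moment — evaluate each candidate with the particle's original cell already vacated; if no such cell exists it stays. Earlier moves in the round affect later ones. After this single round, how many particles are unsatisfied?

1

Initially unsatisfied (in order): (1,0), (1,1), (2,1), (2,2), (2,3).
  (1,0) → (0,1).
  (1,1) → (1,0).
  (2,1): now satisfied by earlier moves; stays.
  (2,2): now satisfied by earlier moves; stays.
  (2,3): no empty cell satisfies it; stays.
Resulting grid:
# # . #
+ . # #
+ + # +
Unsatisfied now: (2,3).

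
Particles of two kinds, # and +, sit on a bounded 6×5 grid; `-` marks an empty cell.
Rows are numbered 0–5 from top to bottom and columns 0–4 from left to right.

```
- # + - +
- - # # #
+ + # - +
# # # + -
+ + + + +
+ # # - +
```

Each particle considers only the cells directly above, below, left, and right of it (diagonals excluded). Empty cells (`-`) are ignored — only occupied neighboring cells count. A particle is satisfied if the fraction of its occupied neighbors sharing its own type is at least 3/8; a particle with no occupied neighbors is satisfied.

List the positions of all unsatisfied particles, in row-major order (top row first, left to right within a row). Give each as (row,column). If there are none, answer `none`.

Row 0: (0,1)# 0/1 not · (0,2)+ 0/2 not · (0,4)+ 0/1 not
Row 1: (1,2)# 2/3 satisfied · (1,3)# 2/2 satisfied · (1,4)# 1/3 not
Row 2: (2,0)+ 1/2 satisfied · (2,1)+ 1/3 not · (2,2)# 2/3 satisfied · (2,4)+ 0/1 not
Row 3: (3,0)# 1/3 not · (3,1)# 2/4 satisfied · (3,2)# 2/4 satisfied · (3,3)+ 1/2 satisfied
Row 4: (4,0)+ 2/3 satisfied · (4,1)+ 2/4 satisfied · (4,2)+ 2/4 satisfied · (4,3)+ 3/3 satisfied · (4,4)+ 2/2 satisfied
Row 5: (5,0)+ 1/2 satisfied · (5,1)# 1/3 not · (5,2)# 1/2 satisfied · (5,4)+ 1/1 satisfied

(0,1), (0,2), (0,4), (1,4), (2,1), (2,4), (3,0), (5,1)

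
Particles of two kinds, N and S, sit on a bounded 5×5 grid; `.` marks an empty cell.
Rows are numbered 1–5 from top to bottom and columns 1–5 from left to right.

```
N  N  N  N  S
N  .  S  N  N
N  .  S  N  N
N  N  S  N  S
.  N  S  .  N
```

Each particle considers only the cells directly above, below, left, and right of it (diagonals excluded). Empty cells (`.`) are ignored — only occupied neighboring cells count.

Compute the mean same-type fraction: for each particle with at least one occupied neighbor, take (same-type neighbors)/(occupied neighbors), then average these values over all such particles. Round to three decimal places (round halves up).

0.603

(1,1)N 2/2
(1,2)N 2/2
(1,3)N 2/3
(1,4)N 2/3
(1,5)S 0/2
(2,1)N 2/2
(2,3)S 1/3
(2,4)N 3/4
(2,5)N 2/3
(3,1)N 2/2
(3,3)S 2/3
(3,4)N 3/4
(3,5)N 2/3
(4,1)N 2/2
(4,2)N 2/3
(4,3)S 2/4
(4,4)N 1/3
(4,5)S 0/3
(5,2)N 1/2
(5,3)S 1/2
(5,5)N 0/1
Sum over 21 particles: 2/2 + 2/2 + 2/3 + 2/3 + 0/2 + 2/2 + 1/3 + 3/4 + 2/3 + 2/2 + 2/3 + 3/4 + 2/3 + 2/2 + 2/3 + 2/4 + 1/3 + 0/3 + 1/2 + 1/2 + 0/1 = 38/3; mean = 38/3 ÷ 21 = 38/63 = 0.603174… → 0.603.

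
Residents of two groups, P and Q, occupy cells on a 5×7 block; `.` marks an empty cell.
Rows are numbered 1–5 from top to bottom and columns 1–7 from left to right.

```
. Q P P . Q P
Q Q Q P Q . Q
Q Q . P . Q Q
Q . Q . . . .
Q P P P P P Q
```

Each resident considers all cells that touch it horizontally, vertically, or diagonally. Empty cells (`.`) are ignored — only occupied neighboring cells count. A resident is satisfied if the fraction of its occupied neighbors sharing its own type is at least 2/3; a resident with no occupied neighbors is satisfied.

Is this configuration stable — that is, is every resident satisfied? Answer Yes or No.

Row 1: (1,2)Q 3/4 ✓ · (1,3)P 2/5 ✗ · (1,4)P 2/4 ✗ · (1,6)Q 2/3 ✓ · (1,7)P 0/2 ✗
Row 2: (2,1)Q 4/4 ✓ · (2,2)Q 5/6 ✓ · (2,3)Q 3/7 ✗ · (2,4)P 3/5 ✗ · (2,5)Q 2/5 ✗ · (2,7)Q 3/4 ✓
Row 3: (3,1)Q 4/4 ✓ · (3,2)Q 6/6 ✓ · (3,4)P 1/4 ✗ · (3,6)Q 3/3 ✓ · (3,7)Q 2/2 ✓
Row 4: (4,1)Q 3/4 ✓ · (4,3)Q 1/5 ✗
Row 5: (5,1)Q 1/2 ✗ · (5,2)P 1/4 ✗ · (5,3)P 2/3 ✓ · (5,4)P 2/3 ✓ · (5,5)P 2/2 ✓ · (5,6)P 1/2 ✗ · (5,7)Q 0/1 ✗
For instance (1,3) has only 2/5 same-type neighbors, below 2/3.

No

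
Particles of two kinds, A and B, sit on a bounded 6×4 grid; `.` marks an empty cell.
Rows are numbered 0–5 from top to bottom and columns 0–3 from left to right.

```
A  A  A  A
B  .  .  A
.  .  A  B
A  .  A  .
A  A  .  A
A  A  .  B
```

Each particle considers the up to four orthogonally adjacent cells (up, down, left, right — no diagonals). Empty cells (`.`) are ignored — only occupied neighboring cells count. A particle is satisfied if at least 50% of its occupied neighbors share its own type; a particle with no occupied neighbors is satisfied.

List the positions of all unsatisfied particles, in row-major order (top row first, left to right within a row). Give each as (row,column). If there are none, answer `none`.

(1,0), (2,3), (4,3), (5,3)

Row 0: (0,0)A 1/2 ok · (0,1)A 2/2 ok · (0,2)A 2/2 ok · (0,3)A 2/2 ok
Row 1: (1,0)B 0/1 unhappy · (1,3)A 1/2 ok
Row 2: (2,2)A 1/2 ok · (2,3)B 0/2 unhappy
Row 3: (3,0)A 1/1 ok · (3,2)A 1/1 ok
Row 4: (4,0)A 3/3 ok · (4,1)A 2/2 ok · (4,3)A 0/1 unhappy
Row 5: (5,0)A 2/2 ok · (5,1)A 2/2 ok · (5,3)B 0/1 unhappy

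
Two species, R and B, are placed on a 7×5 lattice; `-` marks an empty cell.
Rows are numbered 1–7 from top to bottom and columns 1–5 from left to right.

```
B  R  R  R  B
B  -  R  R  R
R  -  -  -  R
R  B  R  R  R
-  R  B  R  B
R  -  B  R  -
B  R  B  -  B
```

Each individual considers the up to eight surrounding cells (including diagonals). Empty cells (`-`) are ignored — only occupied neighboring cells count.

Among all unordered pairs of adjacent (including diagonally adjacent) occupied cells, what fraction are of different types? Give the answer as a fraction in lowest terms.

28/57

Scan each occupied cell's neighbors to the right and below (and the two forward diagonals) so each pair is counted once.
Row 1: B(1,1)–R(1,2)≠ B(1,1)–B(2,1)= R(1,2)–R(1,3)= R(1,2)–R(2,3)= R(1,2)–B(2,1)≠ R(1,3)–R(1,4)= R(1,3)–R(2,3)= R(1,3)–R(2,4)= R(1,4)–B(1,5)≠ R(1,4)–R(2,4)= R(1,4)–R(2,5)= R(1,4)–R(2,3)= B(1,5)–R(2,5)≠ B(1,5)–R(2,4)≠  → 5/14 unlike.
Row 2: B(2,1)–R(3,1)≠ R(2,3)–R(2,4)= R(2,4)–R(2,5)= R(2,4)–R(3,5)= R(2,5)–R(3,5)=  → 1/5 unlike.
Row 3: R(3,1)–R(4,1)= R(3,1)–B(4,2)≠ R(3,5)–R(4,5)= R(3,5)–R(4,4)=  → 1/4 unlike.
Row 4: R(4,1)–B(4,2)≠ R(4,1)–R(5,2)= B(4,2)–R(4,3)≠ B(4,2)–R(5,2)≠ B(4,2)–B(5,3)= R(4,3)–R(4,4)= R(4,3)–B(5,3)≠ R(4,3)–R(5,4)= R(4,3)–R(5,2)= R(4,4)–R(4,5)= R(4,4)–R(5,4)= R(4,4)–B(5,5)≠ R(4,4)–B(5,3)≠ R(4,5)–B(5,5)≠ R(4,5)–R(5,4)=  → 7/15 unlike.
Row 5: R(5,2)–B(5,3)≠ R(5,2)–B(6,3)≠ R(5,2)–R(6,1)= B(5,3)–R(5,4)≠ B(5,3)–B(6,3)= B(5,3)–R(6,4)≠ R(5,4)–B(5,5)≠ R(5,4)–R(6,4)= R(5,4)–B(6,3)≠ B(5,5)–R(6,4)≠  → 7/10 unlike.
Row 6: R(6,1)–B(7,1)≠ R(6,1)–R(7,2)= B(6,3)–R(6,4)≠ B(6,3)–B(7,3)= B(6,3)–R(7,2)≠ R(6,4)–B(7,5)≠ R(6,4)–B(7,3)≠  → 5/7 unlike.
Row 7: B(7,1)–R(7,2)≠ R(7,2)–B(7,3)≠  → 2/2 unlike.
Total adjacent occupied pairs: 57; unlike-type pairs: 28.
28/57 is already in lowest terms.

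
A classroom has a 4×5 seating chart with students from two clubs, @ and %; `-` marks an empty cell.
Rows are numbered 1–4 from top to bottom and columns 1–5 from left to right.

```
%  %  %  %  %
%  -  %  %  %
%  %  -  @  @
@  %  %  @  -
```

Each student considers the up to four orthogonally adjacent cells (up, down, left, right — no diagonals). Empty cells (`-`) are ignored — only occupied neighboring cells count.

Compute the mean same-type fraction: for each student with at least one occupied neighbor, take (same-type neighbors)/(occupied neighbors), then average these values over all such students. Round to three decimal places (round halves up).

0.760

Row 1: (1,1)% 2/2 · (1,2)% 2/2 · (1,3)% 3/3 · (1,4)% 3/3 · (1,5)% 2/2
Row 2: (2,1)% 2/2 · (2,3)% 2/2 · (2,4)% 3/4 · (2,5)% 2/3
Row 3: (3,1)% 2/3 · (3,2)% 2/2 · (3,4)@ 2/3 · (3,5)@ 1/2
Row 4: (4,1)@ 0/2 · (4,2)% 2/3 · (4,3)% 1/2 · (4,4)@ 1/2
Sum over 17 students: 2/2 + 2/2 + 3/3 + 3/3 + 2/2 + 2/2 + 2/2 + 3/4 + 2/3 + 2/3 + 2/2 + 2/3 + 1/2 + 0/2 + 2/3 + 1/2 + 1/2 = 155/12; mean = 155/12 ÷ 17 = 155/204 = 0.759803… → 0.760.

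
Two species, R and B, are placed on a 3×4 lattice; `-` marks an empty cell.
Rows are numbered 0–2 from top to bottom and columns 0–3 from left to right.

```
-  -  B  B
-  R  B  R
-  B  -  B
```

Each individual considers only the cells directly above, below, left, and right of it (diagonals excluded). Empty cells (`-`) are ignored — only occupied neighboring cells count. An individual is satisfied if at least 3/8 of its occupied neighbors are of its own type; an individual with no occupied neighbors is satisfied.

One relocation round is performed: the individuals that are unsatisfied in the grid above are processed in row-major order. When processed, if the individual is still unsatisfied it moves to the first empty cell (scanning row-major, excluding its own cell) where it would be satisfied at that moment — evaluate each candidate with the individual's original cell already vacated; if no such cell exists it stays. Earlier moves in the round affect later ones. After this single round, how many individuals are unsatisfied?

0

Initially unsatisfied (in order): (1,1), (1,2), (1,3), (2,1), (2,3).
  (1,1) → (0,0).
  (1,2): now satisfied by earlier moves; stays.
  (1,3) → (0,1).
  (2,1): now satisfied by earlier moves; stays.
  (2,3): now satisfied by earlier moves; stays.
Resulting grid:
R R B B
- - B -
- B - B
All satisfied now.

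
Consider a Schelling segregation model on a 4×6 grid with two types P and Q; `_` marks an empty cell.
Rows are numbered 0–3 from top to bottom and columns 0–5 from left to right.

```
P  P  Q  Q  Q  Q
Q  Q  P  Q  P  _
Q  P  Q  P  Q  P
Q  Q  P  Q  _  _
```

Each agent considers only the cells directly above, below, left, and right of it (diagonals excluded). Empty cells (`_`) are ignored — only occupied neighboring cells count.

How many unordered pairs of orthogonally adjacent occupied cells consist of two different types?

Scan each occupied cell's neighbors to the right and below so each pair is counted once.
From row 0: 5 unlike of 10 pairs (running 5/10).
From row 1: 7 unlike of 9 pairs (running 12/19).
From row 2: 8 unlike of 9 pairs (running 20/28).
From row 3: 2 unlike of 3 pairs (running 22/31).
Total adjacent occupied pairs: 31; unlike-type pairs: 22.

22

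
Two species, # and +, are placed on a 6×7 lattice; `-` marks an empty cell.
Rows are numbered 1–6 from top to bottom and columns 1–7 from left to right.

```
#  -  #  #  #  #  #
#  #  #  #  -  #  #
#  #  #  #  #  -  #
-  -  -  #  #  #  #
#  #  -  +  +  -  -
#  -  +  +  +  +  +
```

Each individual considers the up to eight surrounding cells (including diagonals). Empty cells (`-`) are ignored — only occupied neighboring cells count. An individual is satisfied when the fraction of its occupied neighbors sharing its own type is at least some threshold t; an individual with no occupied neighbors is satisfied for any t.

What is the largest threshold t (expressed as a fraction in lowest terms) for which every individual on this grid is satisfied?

4/7

Row 1: (1,1)# 2/2 · (1,3)# 4/4 · (1,4)# 4/4 · (1,5)# 4/4 · (1,6)# 4/4 · (1,7)# 3/3
Row 2: (2,1)# 4/4 · (2,2)# 7/7 · (2,3)# 7/7 · (2,4)# 7/7 · (2,6)# 6/6 · (2,7)# 4/4
Row 3: (3,1)# 3/3 · (3,2)# 5/5 · (3,3)# 6/6 · (3,4)# 6/6 · (3,5)# 6/6 · (3,7)# 4/4
Row 4: (4,4)# 4/6 · (4,5)# 4/6 · (4,6)# 4/5 · (4,7)# 2/2
Row 5: (5,1)# 2/2 · (5,2)# 2/3 · (5,4)+ 4/6 · (5,5)+ 4/7
Row 6: (6,1)# 2/2 · (6,3)+ 2/3 · (6,4)+ 4/4 · (6,5)+ 4/4 · (6,6)+ 3/3 · (6,7)+ 1/1
The smallest same-type fraction is 4/7 at (5,5), which reduces to 4/7. Any threshold above that leaves this individual unsatisfied.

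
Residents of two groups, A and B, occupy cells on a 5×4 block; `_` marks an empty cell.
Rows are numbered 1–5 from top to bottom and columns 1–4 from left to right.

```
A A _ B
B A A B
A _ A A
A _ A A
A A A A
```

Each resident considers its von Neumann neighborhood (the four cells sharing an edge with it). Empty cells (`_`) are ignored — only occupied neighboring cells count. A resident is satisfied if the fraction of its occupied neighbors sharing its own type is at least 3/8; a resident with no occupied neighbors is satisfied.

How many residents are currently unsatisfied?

Row 1: (1,1)A 1/2 ✓ · (1,2)A 2/2 ✓ · (1,4)B 1/1 ✓
Row 2: (2,1)B 0/3 ✗ · (2,2)A 2/3 ✓ · (2,3)A 2/3 ✓ · (2,4)B 1/3 ✗
Row 3: (3,1)A 1/2 ✓ · (3,3)A 3/3 ✓ · (3,4)A 2/3 ✓
Row 4: (4,1)A 2/2 ✓ · (4,3)A 3/3 ✓ · (4,4)A 3/3 ✓
Row 5: (5,1)A 2/2 ✓ · (5,2)A 2/2 ✓ · (5,3)A 3/3 ✓ · (5,4)A 2/2 ✓
Unsatisfied: (2,1), (2,4) — 2 in total.

2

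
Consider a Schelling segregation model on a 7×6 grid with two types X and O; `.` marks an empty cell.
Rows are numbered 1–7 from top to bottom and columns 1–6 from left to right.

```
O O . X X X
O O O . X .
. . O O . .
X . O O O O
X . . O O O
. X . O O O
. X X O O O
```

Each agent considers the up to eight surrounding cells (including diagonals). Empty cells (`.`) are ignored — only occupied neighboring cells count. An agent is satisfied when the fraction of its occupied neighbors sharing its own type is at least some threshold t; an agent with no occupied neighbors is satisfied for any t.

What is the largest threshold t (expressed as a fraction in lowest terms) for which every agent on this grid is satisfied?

Row 1: (1,1)O 3/3 · (1,2)O 4/4 · (1,4)X 2/3 · (1,5)X 3/3 · (1,6)X 2/2
Row 2: (2,1)O 3/3 · (2,2)O 5/5 · (2,3)O 4/5 · (2,5)X 3/4
Row 3: (3,3)O 5/5 · (3,4)O 5/6
Row 4: (4,1)X 1/1 · (4,3)O 4/4 · (4,4)O 6/6 · (4,5)O 6/6 · (4,6)O 3/3
Row 5: (5,1)X 2/2 · (5,4)O 6/6 · (5,5)O 8/8 · (5,6)O 5/5
Row 6: (6,2)X 3/3 · (6,4)O 5/6 · (6,5)O 8/8 · (6,6)O 5/5
Row 7: (7,2)X 2/2 · (7,3)X 2/4 · (7,4)O 3/4 · (7,5)O 5/5 · (7,6)O 3/3
The smallest same-type fraction is 2/4 at (7,3), which reduces to 1/2. Any threshold above that leaves this agent unsatisfied.

1/2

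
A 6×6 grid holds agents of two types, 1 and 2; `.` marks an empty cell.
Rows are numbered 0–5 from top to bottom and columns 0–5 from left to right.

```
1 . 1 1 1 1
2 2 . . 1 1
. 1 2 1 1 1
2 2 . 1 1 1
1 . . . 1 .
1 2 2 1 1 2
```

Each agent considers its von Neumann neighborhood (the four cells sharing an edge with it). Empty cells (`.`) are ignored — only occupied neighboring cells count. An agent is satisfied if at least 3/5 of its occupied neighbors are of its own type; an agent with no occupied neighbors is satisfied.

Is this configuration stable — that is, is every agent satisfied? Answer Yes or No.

No

Row 0: (0,0)1 0/1 unhappy · (0,2)1 1/1 ok · (0,3)1 2/2 ok · (0,4)1 3/3 ok · (0,5)1 2/2 ok
Row 1: (1,0)2 1/2 unhappy · (1,1)2 1/2 unhappy · (1,4)1 3/3 ok · (1,5)1 3/3 ok
Row 2: (2,1)1 0/3 unhappy · (2,2)2 0/2 unhappy · (2,3)1 2/3 ok · (2,4)1 4/4 ok · (2,5)1 3/3 ok
Row 3: (3,0)2 1/2 unhappy · (3,1)2 1/2 unhappy · (3,3)1 2/2 ok · (3,4)1 4/4 ok · (3,5)1 2/2 ok
Row 4: (4,0)1 1/2 unhappy · (4,4)1 2/2 ok
Row 5: (5,0)1 1/2 unhappy · (5,1)2 1/2 unhappy · (5,2)2 1/2 unhappy · (5,3)1 1/2 unhappy · (5,4)1 2/3 ok · (5,5)2 0/1 unhappy
For instance (0,0) has only 0/1 same-type neighbors, below 3/5.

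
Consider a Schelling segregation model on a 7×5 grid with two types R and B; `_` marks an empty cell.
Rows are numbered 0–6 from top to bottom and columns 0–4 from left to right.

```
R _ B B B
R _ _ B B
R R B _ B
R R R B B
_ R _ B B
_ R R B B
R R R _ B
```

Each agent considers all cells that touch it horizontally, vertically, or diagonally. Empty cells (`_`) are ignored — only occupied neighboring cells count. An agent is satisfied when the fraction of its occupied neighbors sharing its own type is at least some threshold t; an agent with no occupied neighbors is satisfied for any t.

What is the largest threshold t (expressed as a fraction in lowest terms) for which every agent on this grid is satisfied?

Row 0: (0,0)R 1/1 · (0,2)B 2/2 · (0,3)B 4/4 · (0,4)B 3/3
Row 1: (1,0)R 3/3 · (1,3)B 6/6 · (1,4)B 4/4
Row 2: (2,0)R 4/4 · (2,1)R 5/6 · (2,2)B 2/5 · (2,4)B 4/4
Row 3: (3,0)R 4/4 · (3,1)R 5/6 · (3,2)R 3/6 · (3,3)B 5/6 · (3,4)B 4/4
Row 4: (4,1)R 5/5 · (4,3)B 5/7 · (4,4)B 5/5
Row 5: (5,1)R 5/5 · (5,2)R 4/6 · (5,3)B 4/6 · (5,4)B 4/4
Row 6: (6,0)R 2/2 · (6,1)R 4/4 · (6,2)R 3/4 · (6,4)B 2/2
The smallest same-type fraction is 2/5 at (2,2), which reduces to 2/5. Any threshold above that leaves this agent unsatisfied.

2/5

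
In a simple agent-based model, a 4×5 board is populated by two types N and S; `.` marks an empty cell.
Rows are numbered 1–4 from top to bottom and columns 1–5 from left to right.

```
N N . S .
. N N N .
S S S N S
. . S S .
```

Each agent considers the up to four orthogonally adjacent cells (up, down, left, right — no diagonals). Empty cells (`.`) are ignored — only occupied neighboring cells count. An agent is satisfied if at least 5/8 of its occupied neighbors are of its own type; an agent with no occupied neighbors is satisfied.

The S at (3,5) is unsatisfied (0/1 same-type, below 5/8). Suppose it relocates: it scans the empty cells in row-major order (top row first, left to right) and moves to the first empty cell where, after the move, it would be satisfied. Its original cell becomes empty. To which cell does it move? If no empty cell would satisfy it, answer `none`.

Vacating (3,5). Empty cells in order:
  (1,3): 1/3 same-type → still unsatisfied.
  (1,5): 1/1 same-type → satisfied — stop here.

(1,5)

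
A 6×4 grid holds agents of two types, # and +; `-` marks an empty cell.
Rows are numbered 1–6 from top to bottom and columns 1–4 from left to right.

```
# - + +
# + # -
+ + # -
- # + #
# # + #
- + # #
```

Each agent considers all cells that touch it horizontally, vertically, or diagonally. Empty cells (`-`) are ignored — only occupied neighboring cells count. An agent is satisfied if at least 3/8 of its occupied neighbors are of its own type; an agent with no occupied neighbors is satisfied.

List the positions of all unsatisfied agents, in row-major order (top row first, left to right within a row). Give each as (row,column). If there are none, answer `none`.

Row 1: (1,1)# 1/2 ✓ · (1,3)+ 2/3 ✓ · (1,4)+ 1/2 ✓
Row 2: (2,1)# 1/4 ✗ · (2,2)+ 3/7 ✓ · (2,3)# 1/5 ✗
Row 3: (3,1)+ 2/4 ✓ · (3,2)+ 3/7 ✓ · (3,3)# 3/6 ✓
Row 4: (4,2)# 3/7 ✓ · (4,3)+ 2/7 ✗ · (4,4)# 2/4 ✓
Row 5: (5,1)# 2/3 ✓ · (5,2)# 3/6 ✓ · (5,3)+ 2/8 ✗ · (5,4)# 3/5 ✓
Row 6: (6,2)+ 1/4 ✗ · (6,3)# 3/5 ✓ · (6,4)# 2/3 ✓

(2,1), (2,3), (4,3), (5,3), (6,2)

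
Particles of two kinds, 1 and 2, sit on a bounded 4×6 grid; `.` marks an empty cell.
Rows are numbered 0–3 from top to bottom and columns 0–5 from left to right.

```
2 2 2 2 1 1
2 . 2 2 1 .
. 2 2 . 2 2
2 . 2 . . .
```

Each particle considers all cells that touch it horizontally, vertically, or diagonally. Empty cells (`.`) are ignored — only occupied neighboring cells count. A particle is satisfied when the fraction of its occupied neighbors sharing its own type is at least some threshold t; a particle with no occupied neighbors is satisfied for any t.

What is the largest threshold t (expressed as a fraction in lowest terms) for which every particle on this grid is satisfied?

Row 0: (0,0)2 2/2 · (0,1)2 4/4 · (0,2)2 4/4 · (0,3)2 3/5 · (0,4)1 2/4 · (0,5)1 2/2
Row 1: (1,0)2 3/3 · (1,2)2 6/6 · (1,3)2 5/7 · (1,4)1 2/6
Row 2: (2,1)2 5/5 · (2,2)2 4/4 · (2,4)2 2/3 · (2,5)2 1/2
Row 3: (3,0)2 1/1 · (3,2)2 2/2
The smallest same-type fraction is 2/6 at (1,4), which reduces to 1/3. Any threshold above that leaves this particle unsatisfied.

1/3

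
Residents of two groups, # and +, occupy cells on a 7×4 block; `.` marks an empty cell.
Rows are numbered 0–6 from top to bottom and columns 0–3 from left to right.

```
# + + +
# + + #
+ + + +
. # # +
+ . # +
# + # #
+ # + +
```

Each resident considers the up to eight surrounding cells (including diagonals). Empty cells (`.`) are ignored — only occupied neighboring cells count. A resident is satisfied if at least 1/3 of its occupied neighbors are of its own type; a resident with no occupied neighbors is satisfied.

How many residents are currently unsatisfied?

5

(0,0)# 1/3 ✓
(0,1)+ 3/5 ✓
(0,2)+ 4/5 ✓
(0,3)+ 2/3 ✓
(1,0)# 1/5 ✗
(1,1)+ 6/8 ✓
(1,2)+ 7/8 ✓
(1,3)# 0/5 ✗
(2,0)+ 2/4 ✓
(2,1)+ 4/7 ✓
(2,2)+ 5/8 ✓
(2,3)+ 3/5 ✓
(3,1)# 2/6 ✓
(3,2)# 2/7 ✗
(3,3)+ 3/5 ✓
(4,0)+ 1/3 ✓
(4,2)# 4/7 ✓
(4,3)+ 1/5 ✗
(5,0)# 1/4 ✗
(5,1)+ 3/7 ✓
(5,2)# 3/7 ✓
(5,3)# 2/5 ✓
(6,0)+ 1/3 ✓
(6,1)# 2/5 ✓
(6,2)+ 2/5 ✓
(6,3)+ 1/3 ✓
Unsatisfied: (1,0), (1,3), (3,2), (4,3), (5,0) — 5 in total.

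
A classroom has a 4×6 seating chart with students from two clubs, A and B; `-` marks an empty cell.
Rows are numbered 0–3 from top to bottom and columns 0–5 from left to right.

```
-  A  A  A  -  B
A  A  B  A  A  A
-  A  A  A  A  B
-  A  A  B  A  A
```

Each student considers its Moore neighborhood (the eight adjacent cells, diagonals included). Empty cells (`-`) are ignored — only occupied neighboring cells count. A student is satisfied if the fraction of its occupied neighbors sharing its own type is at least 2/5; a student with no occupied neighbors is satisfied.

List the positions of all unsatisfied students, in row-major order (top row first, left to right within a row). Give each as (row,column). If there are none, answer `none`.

(0,1)A 3/4 ok
(0,2)A 4/5 ok
(0,3)A 3/4 ok
(0,5)B 0/2 unhappy
(1,0)A 3/3 ok
(1,1)A 5/6 ok
(1,2)B 0/8 unhappy
(1,3)A 6/7 ok
(1,4)A 5/7 ok
(1,5)A 2/4 ok
(2,1)A 5/6 ok
(2,2)A 6/8 ok
(2,3)A 6/8 ok
(2,4)A 6/8 ok
(2,5)B 0/5 unhappy
(3,1)A 3/3 ok
(3,2)A 4/5 ok
(3,3)B 0/5 unhappy
(3,4)A 3/5 ok
(3,5)A 2/3 ok

(0,5), (1,2), (2,5), (3,3)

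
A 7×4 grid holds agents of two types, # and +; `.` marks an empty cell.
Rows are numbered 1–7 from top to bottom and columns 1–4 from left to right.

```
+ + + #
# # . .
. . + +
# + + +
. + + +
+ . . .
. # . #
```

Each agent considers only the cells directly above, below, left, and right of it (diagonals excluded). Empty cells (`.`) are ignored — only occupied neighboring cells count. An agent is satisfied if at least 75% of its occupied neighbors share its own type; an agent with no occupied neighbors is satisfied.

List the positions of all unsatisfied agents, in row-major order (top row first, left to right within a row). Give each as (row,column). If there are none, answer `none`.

(1,1)+ 1/2 ✗
(1,2)+ 2/3 ✗
(1,3)+ 1/2 ✗
(1,4)# 0/1 ✗
(2,1)# 1/2 ✗
(2,2)# 1/2 ✗
(3,3)+ 2/2 ✓
(3,4)+ 2/2 ✓
(4,1)# 0/1 ✗
(4,2)+ 2/3 ✗
(4,3)+ 4/4 ✓
(4,4)+ 3/3 ✓
(5,2)+ 2/2 ✓
(5,3)+ 3/3 ✓
(5,4)+ 2/2 ✓
(6,1)+ 0/0 ✓
(7,2)# 0/0 ✓
(7,4)# 0/0 ✓

(1,1), (1,2), (1,3), (1,4), (2,1), (2,2), (4,1), (4,2)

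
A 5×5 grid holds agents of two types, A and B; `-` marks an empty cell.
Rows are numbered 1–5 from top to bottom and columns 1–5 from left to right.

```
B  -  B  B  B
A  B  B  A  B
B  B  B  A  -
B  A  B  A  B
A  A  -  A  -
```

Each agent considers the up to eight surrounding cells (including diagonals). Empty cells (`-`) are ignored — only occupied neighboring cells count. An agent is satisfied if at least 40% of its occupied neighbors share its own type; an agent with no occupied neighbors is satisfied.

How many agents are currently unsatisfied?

7

Row 1: (1,1)B 1/2 ✓ · (1,3)B 3/4 ✓ · (1,4)B 4/5 ✓ · (1,5)B 2/3 ✓
Row 2: (2,1)A 0/4 ✗ · (2,2)B 6/7 ✓ · (2,3)B 5/7 ✓ · (2,4)A 1/7 ✗ · (2,5)B 2/4 ✓
Row 3: (3,1)B 3/5 ✓ · (3,2)B 6/8 ✓ · (3,3)B 4/8 ✓ · (3,4)A 2/7 ✗
Row 4: (4,1)B 2/5 ✓ · (4,2)A 2/7 ✗ · (4,3)B 2/7 ✗ · (4,4)A 2/5 ✓ · (4,5)B 0/3 ✗
Row 5: (5,1)A 2/3 ✓ · (5,2)A 2/4 ✓ · (5,4)A 1/3 ✗
Unsatisfied: (2,1), (2,4), (3,4), (4,2), (4,3), (4,5), (5,4) — 7 in total.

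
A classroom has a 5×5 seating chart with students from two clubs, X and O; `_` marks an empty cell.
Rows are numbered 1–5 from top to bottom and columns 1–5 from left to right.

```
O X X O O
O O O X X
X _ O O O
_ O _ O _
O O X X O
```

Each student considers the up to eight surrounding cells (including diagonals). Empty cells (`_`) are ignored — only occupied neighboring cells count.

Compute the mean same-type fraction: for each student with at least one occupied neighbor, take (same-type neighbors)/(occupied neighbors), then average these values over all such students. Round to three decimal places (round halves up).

(1,1)O 2/3
(1,2)X 1/5
(1,3)X 2/5
(1,4)O 2/5
(1,5)O 1/3
(2,1)O 2/4
(2,2)O 4/7
(2,3)O 4/7
(2,4)X 2/8
(2,5)X 1/5
(3,1)X 0/3
(3,3)O 5/6
(3,4)O 4/6
(3,5)O 2/4
(4,2)O 3/5
(4,4)O 4/6
(5,1)O 2/2
(5,2)O 2/3
(5,3)X 1/4
(5,4)X 1/3
(5,5)O 1/2
Sum over 21 students: 2/3 + 1/5 + 2/5 + 2/5 + 1/3 + 2/4 + 4/7 + 4/7 + 2/8 + 1/5 + 0/3 + 5/6 + 4/6 + 2/4 + 3/5 + 4/6 + 2/2 + 2/3 + 1/4 + 1/3 + 1/2 = 2123/210; mean = 2123/210 ÷ 21 = 2123/4410 = 0.481405… → 0.481.

0.481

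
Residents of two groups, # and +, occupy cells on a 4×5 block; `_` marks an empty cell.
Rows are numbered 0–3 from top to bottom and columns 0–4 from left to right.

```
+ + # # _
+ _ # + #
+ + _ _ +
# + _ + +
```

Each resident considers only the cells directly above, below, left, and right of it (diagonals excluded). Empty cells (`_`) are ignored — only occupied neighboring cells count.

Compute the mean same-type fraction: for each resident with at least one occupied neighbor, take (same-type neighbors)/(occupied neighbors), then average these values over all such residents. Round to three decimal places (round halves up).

(0,0)+ 2/2
(0,1)+ 1/2
(0,2)# 2/3
(0,3)# 1/2
(1,0)+ 2/2
(1,2)# 1/2
(1,3)+ 0/3
(1,4)# 0/2
(2,0)+ 2/3
(2,1)+ 2/2
(2,4)+ 1/2
(3,0)# 0/2
(3,1)+ 1/2
(3,3)+ 1/1
(3,4)+ 2/2
Sum over 15 residents: 2/2 + 1/2 + 2/3 + 1/2 + 2/2 + 1/2 + 0/3 + 0/2 + 2/3 + 2/2 + 1/2 + 0/2 + 1/2 + 1/1 + 2/2 = 53/6; mean = 53/6 ÷ 15 = 53/90 = 0.588888… → 0.589.

0.589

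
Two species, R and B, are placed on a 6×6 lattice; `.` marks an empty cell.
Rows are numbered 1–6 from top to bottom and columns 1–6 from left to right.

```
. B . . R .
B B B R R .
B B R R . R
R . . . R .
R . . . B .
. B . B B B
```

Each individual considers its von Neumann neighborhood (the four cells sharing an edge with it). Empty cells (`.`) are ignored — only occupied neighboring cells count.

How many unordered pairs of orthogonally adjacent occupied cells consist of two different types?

Scan each occupied cell's neighbors to the right and below so each pair is counted once.
From row 1: 0 unlike of 2 pairs (running 0/2).
From row 2: 2 unlike of 8 pairs (running 2/10).
From row 3: 2 unlike of 4 pairs (running 4/14).
From row 4: 1 unlike of 2 pairs (running 5/16).
From row 5: 0 unlike of 1 pairs (running 5/17).
From row 6: 0 unlike of 2 pairs (running 5/19).
Total adjacent occupied pairs: 19; unlike-type pairs: 5.

5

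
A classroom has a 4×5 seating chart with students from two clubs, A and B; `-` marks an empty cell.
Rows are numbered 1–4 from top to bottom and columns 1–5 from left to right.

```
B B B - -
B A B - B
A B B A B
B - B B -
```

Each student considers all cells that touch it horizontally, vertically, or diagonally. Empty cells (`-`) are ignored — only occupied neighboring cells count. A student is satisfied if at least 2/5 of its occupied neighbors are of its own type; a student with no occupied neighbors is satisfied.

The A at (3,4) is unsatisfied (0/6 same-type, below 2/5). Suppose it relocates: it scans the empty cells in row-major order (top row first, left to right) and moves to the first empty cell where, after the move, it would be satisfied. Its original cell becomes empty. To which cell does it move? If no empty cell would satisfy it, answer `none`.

none

Vacating (3,4). Empty cells in order:
  (1,4): 0/3 same-type → still unsatisfied.
  (1,5): 0/1 same-type → still unsatisfied.
  (2,4): 0/5 same-type → still unsatisfied.
  (4,2): 1/5 same-type → still unsatisfied.
  (4,5): 0/2 same-type → still unsatisfied.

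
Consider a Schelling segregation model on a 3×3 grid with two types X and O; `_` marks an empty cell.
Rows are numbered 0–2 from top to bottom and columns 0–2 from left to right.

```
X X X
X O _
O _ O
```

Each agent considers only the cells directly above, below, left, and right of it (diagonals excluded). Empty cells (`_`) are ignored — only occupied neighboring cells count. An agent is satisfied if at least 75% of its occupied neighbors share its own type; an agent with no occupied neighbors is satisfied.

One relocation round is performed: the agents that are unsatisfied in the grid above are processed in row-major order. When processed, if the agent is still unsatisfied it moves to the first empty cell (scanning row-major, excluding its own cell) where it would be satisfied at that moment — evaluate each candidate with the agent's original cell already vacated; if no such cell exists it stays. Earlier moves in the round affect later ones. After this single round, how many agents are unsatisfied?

2

Initially unsatisfied (in order): (0,1), (1,0), (1,1), (2,0).
  (0,1): no empty cell satisfies it; stays.
  (1,0): no empty cell satisfies it; stays.
  (1,1) → (2,1).
  (2,0): no empty cell satisfies it; stays.
Resulting grid:
X X X
X _ _
O O O
Unsatisfied now: (1,0), (2,0).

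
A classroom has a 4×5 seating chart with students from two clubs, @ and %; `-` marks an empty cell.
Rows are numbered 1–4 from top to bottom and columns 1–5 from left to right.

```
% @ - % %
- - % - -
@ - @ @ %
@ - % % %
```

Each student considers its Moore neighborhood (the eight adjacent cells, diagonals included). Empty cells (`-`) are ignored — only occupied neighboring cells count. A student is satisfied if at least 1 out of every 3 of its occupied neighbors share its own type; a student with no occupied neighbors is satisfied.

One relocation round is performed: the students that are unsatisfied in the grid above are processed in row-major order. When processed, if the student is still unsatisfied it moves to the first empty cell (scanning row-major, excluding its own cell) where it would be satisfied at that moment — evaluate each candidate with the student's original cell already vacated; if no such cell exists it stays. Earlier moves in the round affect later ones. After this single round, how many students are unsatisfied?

Initially unsatisfied (in order): (1,1), (1,2), (2,3), (3,3), (3,4).
  (1,1) → (1,3).
  (1,2) → (1,1).
  (2,3): now satisfied by earlier moves; stays.
  (3,3) → (1,2).
  (3,4) → (2,1).
Resulting grid:
@ @ % % %
@ - % - -
@ - - - %
@ - % % %
All satisfied now.

0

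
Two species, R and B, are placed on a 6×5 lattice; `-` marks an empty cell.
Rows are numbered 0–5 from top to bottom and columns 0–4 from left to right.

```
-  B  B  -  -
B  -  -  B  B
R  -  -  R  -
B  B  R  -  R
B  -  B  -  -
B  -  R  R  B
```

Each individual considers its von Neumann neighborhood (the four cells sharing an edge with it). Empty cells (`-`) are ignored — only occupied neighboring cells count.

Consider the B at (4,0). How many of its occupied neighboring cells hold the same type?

2

Occupied neighbors of (4,0): (3,0)=B, (5,0)=B.
Same type (B): 2 of 2.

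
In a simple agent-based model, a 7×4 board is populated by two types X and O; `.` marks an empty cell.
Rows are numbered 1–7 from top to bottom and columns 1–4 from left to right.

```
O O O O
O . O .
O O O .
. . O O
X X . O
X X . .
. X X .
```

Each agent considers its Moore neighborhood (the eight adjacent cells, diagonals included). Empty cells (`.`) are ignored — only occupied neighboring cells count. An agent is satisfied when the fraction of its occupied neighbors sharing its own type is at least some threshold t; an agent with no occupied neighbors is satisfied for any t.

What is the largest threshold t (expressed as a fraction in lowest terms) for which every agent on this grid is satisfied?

Row 1: (1,1)O 2/2 · (1,2)O 4/4 · (1,3)O 3/3 · (1,4)O 2/2
Row 2: (2,1)O 4/4 · (2,3)O 5/5
Row 3: (3,1)O 2/2 · (3,2)O 5/5 · (3,3)O 4/4
Row 4: (4,3)O 4/5 · (4,4)O 3/3
Row 5: (5,1)X 3/3 · (5,2)X 3/4 · (5,4)O 2/2
Row 6: (6,1)X 4/4 · (6,2)X 5/5
Row 7: (7,2)X 3/3 · (7,3)X 2/2
The smallest same-type fraction is 3/4 at (5,2), which reduces to 3/4. Any threshold above that leaves this agent unsatisfied.

3/4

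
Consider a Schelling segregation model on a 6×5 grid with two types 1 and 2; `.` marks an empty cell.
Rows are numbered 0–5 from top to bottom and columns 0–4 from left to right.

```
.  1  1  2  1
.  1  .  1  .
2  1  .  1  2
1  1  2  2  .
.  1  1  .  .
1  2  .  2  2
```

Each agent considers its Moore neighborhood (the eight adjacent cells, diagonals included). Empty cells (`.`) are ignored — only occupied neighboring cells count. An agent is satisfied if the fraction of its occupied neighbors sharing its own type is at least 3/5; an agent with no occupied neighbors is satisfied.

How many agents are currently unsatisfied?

Row 0: (0,1)1 2/2 ok · (0,2)1 3/4 ok · (0,3)2 0/3 unhappy · (0,4)1 1/2 unhappy
Row 1: (1,1)1 3/4 ok · (1,3)1 3/5 ok
Row 2: (2,0)2 0/4 unhappy · (2,1)1 3/5 ok · (2,3)1 1/4 unhappy · (2,4)2 1/3 unhappy
Row 3: (3,0)1 3/4 ok · (3,1)1 4/6 ok · (3,2)2 1/6 unhappy · (3,3)2 2/4 unhappy
Row 4: (4,1)1 4/6 ok · (4,2)1 2/6 unhappy
Row 5: (5,0)1 1/2 unhappy · (5,1)2 0/3 unhappy · (5,3)2 1/2 unhappy · (5,4)2 1/1 ok
Unsatisfied: (0,3), (0,4), (2,0), (2,3), (2,4), (3,2), (3,3), (4,2), (5,0), (5,1), (5,3) — 11 in total.

11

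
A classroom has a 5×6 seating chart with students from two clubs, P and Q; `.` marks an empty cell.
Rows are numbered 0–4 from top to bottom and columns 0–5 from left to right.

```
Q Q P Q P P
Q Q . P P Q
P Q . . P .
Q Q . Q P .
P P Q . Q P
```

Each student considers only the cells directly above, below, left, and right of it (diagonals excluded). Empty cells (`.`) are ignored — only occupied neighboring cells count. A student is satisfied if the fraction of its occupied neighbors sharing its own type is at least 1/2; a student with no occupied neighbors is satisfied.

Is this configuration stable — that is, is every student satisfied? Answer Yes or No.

(0,0)Q 2/2 ✓
(0,1)Q 2/3 ✓
(0,2)P 0/2 ✗
(0,3)Q 0/3 ✗
(0,4)P 2/3 ✓
(0,5)P 1/2 ✓
(1,0)Q 2/3 ✓
(1,1)Q 3/3 ✓
(1,3)P 1/2 ✓
(1,4)P 3/4 ✓
(1,5)Q 0/2 ✗
(2,0)P 0/3 ✗
(2,1)Q 2/3 ✓
(2,4)P 2/2 ✓
(3,0)Q 1/3 ✗
(3,1)Q 2/3 ✓
(3,3)Q 0/1 ✗
(3,4)P 1/3 ✗
(4,0)P 1/2 ✓
(4,1)P 1/3 ✗
(4,2)Q 0/1 ✗
(4,4)Q 0/2 ✗
(4,5)P 0/1 ✗
For instance (0,2) has only 0/2 same-type neighbors, below 1/2.

No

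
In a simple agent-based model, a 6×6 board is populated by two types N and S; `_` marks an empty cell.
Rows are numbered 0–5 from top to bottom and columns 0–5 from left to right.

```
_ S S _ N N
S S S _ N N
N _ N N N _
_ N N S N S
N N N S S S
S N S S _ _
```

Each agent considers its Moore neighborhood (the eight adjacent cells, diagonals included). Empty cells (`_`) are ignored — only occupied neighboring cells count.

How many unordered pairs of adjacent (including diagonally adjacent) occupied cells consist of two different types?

25

Scan each occupied cell's neighbors to the right and below (and the two forward diagonals) so each pair is counted once.
Row 0: S(0,1)–S(0,2)= S(0,1)–S(1,1)= S(0,1)–S(1,2)= S(0,1)–S(1,0)= S(0,2)–S(1,2)= S(0,2)–S(1,1)= N(0,4)–N(0,5)= N(0,4)–N(1,4)= N(0,4)–N(1,5)= N(0,5)–N(1,5)= N(0,5)–N(1,4)=  → 0/11 unlike.
Row 1: S(1,0)–S(1,1)= S(1,0)–N(2,0)≠ S(1,1)–S(1,2)= S(1,1)–N(2,2)≠ S(1,1)–N(2,0)≠ S(1,2)–N(2,2)≠ S(1,2)–N(2,3)≠ N(1,4)–N(1,5)= N(1,4)–N(2,4)= N(1,4)–N(2,3)= N(1,5)–N(2,4)=  → 5/11 unlike.
Row 2: N(2,0)–N(3,1)= N(2,2)–N(2,3)= N(2,2)–N(3,2)= N(2,2)–S(3,3)≠ N(2,2)–N(3,1)= N(2,3)–N(2,4)= N(2,3)–S(3,3)≠ N(2,3)–N(3,4)= N(2,3)–N(3,2)= N(2,4)–N(3,4)= N(2,4)–S(3,5)≠ N(2,4)–S(3,3)≠  → 4/12 unlike.
Row 3: N(3,1)–N(3,2)= N(3,1)–N(4,1)= N(3,1)–N(4,2)= N(3,1)–N(4,0)= N(3,2)–S(3,3)≠ N(3,2)–N(4,2)= N(3,2)–S(4,3)≠ N(3,2)–N(4,1)= S(3,3)–N(3,4)≠ S(3,3)–S(4,3)= S(3,3)–S(4,4)= S(3,3)–N(4,2)≠ N(3,4)–S(3,5)≠ N(3,4)–S(4,4)≠ N(3,4)–S(4,5)≠ N(3,4)–S(4,3)≠ S(3,5)–S(4,5)= S(3,5)–S(4,4)=  → 8/18 unlike.
Row 4: N(4,0)–N(4,1)= N(4,0)–S(5,0)≠ N(4,0)–N(5,1)= N(4,1)–N(4,2)= N(4,1)–N(5,1)= N(4,1)–S(5,2)≠ N(4,1)–S(5,0)≠ N(4,2)–S(4,3)≠ N(4,2)–S(5,2)≠ N(4,2)–S(5,3)≠ N(4,2)–N(5,1)= S(4,3)–S(4,4)= S(4,3)–S(5,3)= S(4,3)–S(5,2)= S(4,4)–S(4,5)= S(4,4)–S(5,3)=  → 6/16 unlike.
Row 5: S(5,0)–N(5,1)≠ N(5,1)–S(5,2)≠ S(5,2)–S(5,3)=  → 2/3 unlike.
Total adjacent occupied pairs: 71; unlike-type pairs: 25.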